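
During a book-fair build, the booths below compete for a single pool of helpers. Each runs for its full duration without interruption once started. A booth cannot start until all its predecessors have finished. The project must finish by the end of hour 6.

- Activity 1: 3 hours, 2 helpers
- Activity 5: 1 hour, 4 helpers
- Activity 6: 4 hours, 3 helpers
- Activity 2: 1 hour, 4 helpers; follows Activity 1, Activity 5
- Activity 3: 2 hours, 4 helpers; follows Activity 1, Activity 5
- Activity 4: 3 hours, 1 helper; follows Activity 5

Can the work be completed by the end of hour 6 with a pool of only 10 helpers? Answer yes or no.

Schedule Activity 1@1, Activity 5@1, Activity 6@2, Activity 2@4, Activity 3@5, Activity 4@2: h1:6  h2:6  h3:6  h4:8  h5:7  h6:4 — peak 8 ≤ 10.

yes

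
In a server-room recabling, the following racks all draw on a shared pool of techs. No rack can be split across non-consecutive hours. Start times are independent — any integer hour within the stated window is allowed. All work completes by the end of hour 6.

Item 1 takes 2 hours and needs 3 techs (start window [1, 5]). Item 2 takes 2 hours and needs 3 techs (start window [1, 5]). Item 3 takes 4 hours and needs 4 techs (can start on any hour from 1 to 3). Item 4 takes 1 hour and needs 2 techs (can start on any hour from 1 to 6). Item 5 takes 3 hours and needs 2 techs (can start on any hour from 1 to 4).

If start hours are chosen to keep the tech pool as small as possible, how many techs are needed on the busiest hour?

6

Early-start (Item 1@1, Item 2@1, Item 3@1, Item 4@1, Item 5@1) gives peak 14: h1:14  h2:12  h3:6  h4:4  h5:0  h6:0.
Shift Item 3→3, Item 4→3, Item 5→4.
Schedule Item 1@1, Item 2@1, Item 3@3, Item 4@3, Item 5@4: h1:6  h2:6  h3:6  h4:6  h5:6  h6:6 — peak 6.
Total tech-hours = 36 over 6 hours ⇒ peak ≥ ⌈36/6⌉ = 6, so 6 is optimal.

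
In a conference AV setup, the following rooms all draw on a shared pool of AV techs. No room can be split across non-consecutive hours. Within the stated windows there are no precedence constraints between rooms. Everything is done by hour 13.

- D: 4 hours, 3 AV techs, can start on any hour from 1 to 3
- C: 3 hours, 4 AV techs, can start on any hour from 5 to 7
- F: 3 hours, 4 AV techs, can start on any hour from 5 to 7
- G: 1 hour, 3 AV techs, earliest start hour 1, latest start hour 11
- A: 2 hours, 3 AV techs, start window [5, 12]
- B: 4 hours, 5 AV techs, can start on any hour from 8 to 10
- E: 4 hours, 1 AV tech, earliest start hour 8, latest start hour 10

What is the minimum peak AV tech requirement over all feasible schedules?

8

Early-start (D@1, C@5, F@5, G@1, A@5, B@8, E@8) gives peak 11: h1:6  h2:3  h3:3  h4:3  h5:11  h6:11  h7:8  h8:6  h9:6  h10:6  h11:6  h12:0  h13:0.
Shift A→8, E→10.
Schedule D@1, C@5, F@5, G@1, A@8, B@8, E@10: h1:6  h2:3  h3:3  h4:3  h5:8  h6:8  h7:8  h8:8  h9:8  h10:6  h11:6  h12:1  h13:1 — peak 8.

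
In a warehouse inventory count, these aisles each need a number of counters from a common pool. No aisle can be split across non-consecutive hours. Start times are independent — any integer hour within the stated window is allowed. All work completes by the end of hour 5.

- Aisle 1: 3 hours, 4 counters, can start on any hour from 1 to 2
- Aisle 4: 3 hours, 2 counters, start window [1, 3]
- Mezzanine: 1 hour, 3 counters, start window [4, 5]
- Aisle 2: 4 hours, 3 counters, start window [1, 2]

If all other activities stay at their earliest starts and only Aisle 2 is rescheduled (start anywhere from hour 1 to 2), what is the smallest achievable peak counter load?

9

Aisle 2@1: h1:9  h2:9  h3:9  h4:6  h5:0 → peak 9
Aisle 2@2: h1:6  h2:9  h3:9  h4:6  h5:3 → peak 9
Best is Aisle 2@1, peak 9.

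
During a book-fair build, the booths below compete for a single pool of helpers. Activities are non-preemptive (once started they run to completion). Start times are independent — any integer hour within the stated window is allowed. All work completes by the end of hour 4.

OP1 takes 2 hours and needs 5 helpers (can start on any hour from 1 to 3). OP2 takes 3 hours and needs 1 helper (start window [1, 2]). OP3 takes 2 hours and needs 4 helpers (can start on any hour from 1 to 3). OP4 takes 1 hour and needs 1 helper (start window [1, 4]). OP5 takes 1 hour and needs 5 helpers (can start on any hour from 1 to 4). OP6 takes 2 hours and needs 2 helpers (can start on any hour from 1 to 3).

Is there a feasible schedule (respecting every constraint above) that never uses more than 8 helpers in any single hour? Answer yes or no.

The minimum achievable peak is 9; 8 < 9, so no feasible schedule stays within the cap.

no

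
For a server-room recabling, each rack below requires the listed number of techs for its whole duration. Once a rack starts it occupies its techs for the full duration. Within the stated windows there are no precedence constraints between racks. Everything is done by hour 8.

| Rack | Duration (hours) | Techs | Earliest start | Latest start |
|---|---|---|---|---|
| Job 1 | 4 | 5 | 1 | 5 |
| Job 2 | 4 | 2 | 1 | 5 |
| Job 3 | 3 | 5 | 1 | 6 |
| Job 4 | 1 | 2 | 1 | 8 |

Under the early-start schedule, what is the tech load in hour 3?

At early start, hour 3 has: Job 1, Job 2, Job 3.
Demand: 5 + 2 + 5 = 12.

12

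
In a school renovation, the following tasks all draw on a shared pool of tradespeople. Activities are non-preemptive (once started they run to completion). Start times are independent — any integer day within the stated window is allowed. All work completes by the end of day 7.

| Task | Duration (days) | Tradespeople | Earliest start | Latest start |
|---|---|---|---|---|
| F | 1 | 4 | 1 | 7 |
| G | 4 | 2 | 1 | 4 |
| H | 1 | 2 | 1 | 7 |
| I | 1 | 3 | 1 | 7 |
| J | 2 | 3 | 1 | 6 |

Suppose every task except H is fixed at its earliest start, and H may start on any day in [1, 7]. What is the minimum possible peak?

H@1: d1:14  d2:5  d3:2  d4:2  d5:0  d6:0  d7:0 → peak 14
H@2: d1:12  d2:7  d3:2  d4:2  d5:0  d6:0  d7:0 → peak 12
H@3: d1:12  d2:5  d3:4  d4:2  d5:0  d6:0  d7:0 → peak 12
H@4: d1:12  d2:5  d3:2  d4:4  d5:0  d6:0  d7:0 → peak 12
H@5: d1:12  d2:5  d3:2  d4:2  d5:2  d6:0  d7:0 → peak 12
H@6: d1:12  d2:5  d3:2  d4:2  d5:0  d6:2  d7:0 → peak 12
H@7: d1:12  d2:5  d3:2  d4:2  d5:0  d6:0  d7:2 → peak 12
Best is H@2, peak 12.

12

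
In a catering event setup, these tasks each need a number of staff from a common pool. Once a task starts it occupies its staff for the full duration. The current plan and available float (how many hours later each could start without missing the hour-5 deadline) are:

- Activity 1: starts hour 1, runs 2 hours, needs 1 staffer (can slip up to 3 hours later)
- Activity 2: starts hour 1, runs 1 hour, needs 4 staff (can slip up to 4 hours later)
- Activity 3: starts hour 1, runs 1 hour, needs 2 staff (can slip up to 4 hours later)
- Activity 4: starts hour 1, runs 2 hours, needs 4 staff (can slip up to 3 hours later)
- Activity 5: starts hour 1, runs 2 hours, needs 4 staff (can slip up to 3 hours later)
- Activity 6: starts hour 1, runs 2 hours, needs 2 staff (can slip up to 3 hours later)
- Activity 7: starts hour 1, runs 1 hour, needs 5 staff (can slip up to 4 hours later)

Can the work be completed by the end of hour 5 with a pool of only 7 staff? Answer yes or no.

The minimum achievable peak is 8; 7 < 8, so no feasible schedule stays within the cap.

no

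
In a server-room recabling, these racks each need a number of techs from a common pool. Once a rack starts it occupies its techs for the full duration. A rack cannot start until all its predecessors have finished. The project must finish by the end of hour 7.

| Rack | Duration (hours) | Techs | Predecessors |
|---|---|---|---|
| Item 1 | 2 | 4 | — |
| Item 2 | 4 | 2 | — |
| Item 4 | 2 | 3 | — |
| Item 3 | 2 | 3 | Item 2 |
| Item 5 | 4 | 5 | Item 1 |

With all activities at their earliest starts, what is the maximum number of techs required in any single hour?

9

Early-start schedule: Item 1@1, Item 2@1, Item 4@1, Item 3@5, Item 5@3.
Load per hour: hour 1: 9, hour 2: 9, hour 3: 7, hour 4: 7, hour 5: 8, hour 6: 8, hour 7: 0.
Peak is 9.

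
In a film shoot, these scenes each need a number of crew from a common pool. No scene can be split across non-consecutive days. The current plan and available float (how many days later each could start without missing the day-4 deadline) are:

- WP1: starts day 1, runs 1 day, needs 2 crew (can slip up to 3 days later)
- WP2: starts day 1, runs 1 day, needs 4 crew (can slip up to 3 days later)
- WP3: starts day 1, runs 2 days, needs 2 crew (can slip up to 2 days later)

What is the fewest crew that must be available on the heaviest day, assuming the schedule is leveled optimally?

4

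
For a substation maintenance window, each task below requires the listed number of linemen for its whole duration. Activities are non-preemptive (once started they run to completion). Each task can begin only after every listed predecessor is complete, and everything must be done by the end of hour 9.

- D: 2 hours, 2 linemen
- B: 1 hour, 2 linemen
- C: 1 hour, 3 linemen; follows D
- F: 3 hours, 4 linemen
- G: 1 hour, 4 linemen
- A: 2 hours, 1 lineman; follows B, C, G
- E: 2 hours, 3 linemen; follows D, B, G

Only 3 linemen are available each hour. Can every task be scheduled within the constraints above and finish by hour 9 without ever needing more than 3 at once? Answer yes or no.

no

Total lineman-hours = 33; over 9 hours the average is 33/9 > 3, so some hour must exceed 3.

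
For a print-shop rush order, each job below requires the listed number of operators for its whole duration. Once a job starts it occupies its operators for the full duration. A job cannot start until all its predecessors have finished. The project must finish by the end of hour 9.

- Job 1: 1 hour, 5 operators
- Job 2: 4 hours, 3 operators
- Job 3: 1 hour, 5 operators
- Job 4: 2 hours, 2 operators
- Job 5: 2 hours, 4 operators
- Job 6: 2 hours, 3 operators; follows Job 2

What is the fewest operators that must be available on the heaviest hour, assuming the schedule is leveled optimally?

7

Early-start (Job 1@1, Job 2@1, Job 3@1, Job 4@1, Job 5@1, Job 6@5) gives peak 19: h1:19  h2:9  h3:3  h4:3  h5:3  h6:3  h7:0  h8:0  h9:0.
Shift Job 2→2, Job 3→6, Job 5→3, Job 6→7.
Schedule Job 1@1, Job 2@2, Job 3@6, Job 4@1, Job 5@3, Job 6@7: h1:7  h2:5  h3:7  h4:7  h5:3  h6:5  h7:3  h8:3  h9:0 — peak 7.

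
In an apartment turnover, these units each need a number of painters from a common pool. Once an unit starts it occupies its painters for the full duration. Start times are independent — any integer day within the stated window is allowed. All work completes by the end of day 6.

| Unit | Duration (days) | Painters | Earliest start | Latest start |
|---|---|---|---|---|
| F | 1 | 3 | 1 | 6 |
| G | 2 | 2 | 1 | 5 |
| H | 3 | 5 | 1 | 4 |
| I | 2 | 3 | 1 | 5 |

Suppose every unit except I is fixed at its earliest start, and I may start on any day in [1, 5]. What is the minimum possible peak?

I@1: d1:13  d2:10  d3:5  d4:0  d5:0  d6:0 → peak 13
I@2: d1:10  d2:10  d3:8  d4:0  d5:0  d6:0 → peak 10
I@3: d1:10  d2:7  d3:8  d4:3  d5:0  d6:0 → peak 10
I@4: d1:10  d2:7  d3:5  d4:3  d5:3  d6:0 → peak 10
I@5: d1:10  d2:7  d3:5  d4:0  d5:3  d6:3 → peak 10
Best is I@2, peak 10.

10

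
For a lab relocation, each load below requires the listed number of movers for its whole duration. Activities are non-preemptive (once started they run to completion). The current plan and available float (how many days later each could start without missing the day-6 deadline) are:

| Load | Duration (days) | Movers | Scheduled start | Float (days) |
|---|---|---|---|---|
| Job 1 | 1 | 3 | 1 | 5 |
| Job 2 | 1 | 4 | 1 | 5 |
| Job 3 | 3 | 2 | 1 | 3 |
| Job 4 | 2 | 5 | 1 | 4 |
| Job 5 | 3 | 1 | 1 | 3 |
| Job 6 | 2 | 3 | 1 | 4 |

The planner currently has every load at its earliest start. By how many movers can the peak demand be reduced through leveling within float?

12

Early-start peak: d1:18  d2:11  d3:3  d4:0  d5:0  d6:0 ⇒ 18.
Leveled (Job 1@1, Job 2@2, Job 3@1, Job 4@5, Job 5@3, Job 6@3): d1:5  d2:6  d3:6  d4:4  d5:6  d6:5 ⇒ 6.
Reduction 18 − 6 = 12.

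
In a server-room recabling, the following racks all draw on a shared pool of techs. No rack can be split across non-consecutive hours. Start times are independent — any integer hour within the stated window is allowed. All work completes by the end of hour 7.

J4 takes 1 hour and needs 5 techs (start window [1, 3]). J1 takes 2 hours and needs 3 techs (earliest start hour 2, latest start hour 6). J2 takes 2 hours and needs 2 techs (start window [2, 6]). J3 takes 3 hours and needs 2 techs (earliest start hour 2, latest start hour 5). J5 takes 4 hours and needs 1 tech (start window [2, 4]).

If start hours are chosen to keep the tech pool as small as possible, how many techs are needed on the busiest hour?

5

Early-start (J4@1, J1@2, J2@2, J3@2, J5@2) gives peak 8: h1:5  h2:8  h3:8  h4:3  h5:1  h6:0  h7:0.
Shift J3→4, J5→4.
Schedule J4@1, J1@2, J2@2, J3@4, J5@4: h1:5  h2:5  h3:5  h4:3  h5:3  h6:3  h7:1 — peak 5.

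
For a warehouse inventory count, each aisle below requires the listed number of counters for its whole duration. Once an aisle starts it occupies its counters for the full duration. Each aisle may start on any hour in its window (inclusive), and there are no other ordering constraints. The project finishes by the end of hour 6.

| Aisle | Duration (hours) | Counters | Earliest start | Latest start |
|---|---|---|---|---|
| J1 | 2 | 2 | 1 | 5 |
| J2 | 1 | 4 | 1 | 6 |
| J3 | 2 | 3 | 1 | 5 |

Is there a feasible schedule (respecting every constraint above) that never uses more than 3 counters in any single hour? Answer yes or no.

The minimum achievable peak is 4; 3 < 4, so no feasible schedule stays within the cap.

no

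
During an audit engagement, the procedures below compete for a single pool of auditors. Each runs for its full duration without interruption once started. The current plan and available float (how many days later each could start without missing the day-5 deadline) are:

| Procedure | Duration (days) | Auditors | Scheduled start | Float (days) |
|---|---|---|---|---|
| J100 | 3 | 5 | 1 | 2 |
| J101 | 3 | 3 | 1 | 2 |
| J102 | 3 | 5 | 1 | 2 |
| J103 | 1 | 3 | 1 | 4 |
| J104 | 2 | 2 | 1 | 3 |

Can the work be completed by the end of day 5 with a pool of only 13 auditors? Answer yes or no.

yes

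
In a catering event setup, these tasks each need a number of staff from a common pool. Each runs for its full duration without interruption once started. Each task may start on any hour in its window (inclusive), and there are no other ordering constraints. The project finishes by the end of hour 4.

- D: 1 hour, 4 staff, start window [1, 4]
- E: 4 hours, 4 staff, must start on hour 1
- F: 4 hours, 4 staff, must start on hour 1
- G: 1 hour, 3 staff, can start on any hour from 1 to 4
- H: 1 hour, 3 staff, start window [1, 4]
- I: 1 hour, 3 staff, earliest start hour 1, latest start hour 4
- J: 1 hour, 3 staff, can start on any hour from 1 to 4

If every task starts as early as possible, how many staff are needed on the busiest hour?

Early-start schedule: D@1, E@1, F@1, G@1, H@1, I@1, J@1.
Load per hour: hour 1: 24, hour 2: 8, hour 3: 8, hour 4: 8.
Peak is 24.

24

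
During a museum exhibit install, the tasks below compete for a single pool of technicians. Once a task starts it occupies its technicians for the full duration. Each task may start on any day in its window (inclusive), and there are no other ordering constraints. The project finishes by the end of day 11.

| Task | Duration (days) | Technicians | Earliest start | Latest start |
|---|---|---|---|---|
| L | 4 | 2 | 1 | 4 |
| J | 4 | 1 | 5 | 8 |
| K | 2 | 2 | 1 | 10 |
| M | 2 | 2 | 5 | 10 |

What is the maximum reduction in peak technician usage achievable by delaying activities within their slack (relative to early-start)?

1

Early-start peak: d1:4  d2:4  d3:2  d4:2  d5:3  d6:3  d7:1  d8:1  d9:0  d10:0  d11:0 ⇒ 4.
Leveled (L@1, J@5, K@5, M@7): d1:2  d2:2  d3:2  d4:2  d5:3  d6:3  d7:3  d8:3  d9:0  d10:0  d11:0 ⇒ 3.
Reduction 4 − 3 = 1.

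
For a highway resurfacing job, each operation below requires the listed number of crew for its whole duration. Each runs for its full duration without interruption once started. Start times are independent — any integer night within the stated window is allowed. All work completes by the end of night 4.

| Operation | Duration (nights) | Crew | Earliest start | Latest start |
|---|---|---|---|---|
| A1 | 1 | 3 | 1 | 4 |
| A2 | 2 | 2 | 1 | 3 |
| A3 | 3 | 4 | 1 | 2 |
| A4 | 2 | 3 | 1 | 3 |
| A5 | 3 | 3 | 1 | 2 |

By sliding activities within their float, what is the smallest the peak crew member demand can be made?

Early-start (A1@1, A2@1, A3@1, A4@1, A5@1) gives peak 15: n1:15  n2:12  n3:7  n4:0.
Shift A4→3, A5→2.
Schedule A1@1, A2@1, A3@1, A4@3, A5@2: n1:9  n2:9  n3:10  n4:6 — peak 10.

10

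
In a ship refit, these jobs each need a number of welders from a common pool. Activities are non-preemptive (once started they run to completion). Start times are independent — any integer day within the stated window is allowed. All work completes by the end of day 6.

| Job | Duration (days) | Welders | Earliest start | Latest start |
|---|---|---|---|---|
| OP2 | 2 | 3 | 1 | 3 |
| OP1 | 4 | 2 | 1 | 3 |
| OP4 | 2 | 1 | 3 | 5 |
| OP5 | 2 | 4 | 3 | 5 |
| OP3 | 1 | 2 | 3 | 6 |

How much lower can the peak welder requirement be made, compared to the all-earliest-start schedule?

Early-start peak: d1:5  d2:5  d3:9  d4:7  d5:0  d6:0 ⇒ 9.
Leveled (OP2@1, OP1@1, OP4@3, OP5@5, OP3@3): d1:5  d2:5  d3:5  d4:3  d5:4  d6:4 ⇒ 5.
Reduction 9 − 5 = 4.

4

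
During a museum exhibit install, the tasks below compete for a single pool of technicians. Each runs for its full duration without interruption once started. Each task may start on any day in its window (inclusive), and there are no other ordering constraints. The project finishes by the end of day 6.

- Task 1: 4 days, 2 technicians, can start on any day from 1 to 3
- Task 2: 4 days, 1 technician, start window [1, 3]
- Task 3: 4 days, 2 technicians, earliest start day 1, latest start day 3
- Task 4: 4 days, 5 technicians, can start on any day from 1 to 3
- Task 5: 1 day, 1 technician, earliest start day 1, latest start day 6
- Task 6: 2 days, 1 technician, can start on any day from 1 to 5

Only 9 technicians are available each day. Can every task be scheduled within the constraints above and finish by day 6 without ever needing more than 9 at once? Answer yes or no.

The minimum achievable peak is 10; 9 < 10, so no feasible schedule stays within the cap.

no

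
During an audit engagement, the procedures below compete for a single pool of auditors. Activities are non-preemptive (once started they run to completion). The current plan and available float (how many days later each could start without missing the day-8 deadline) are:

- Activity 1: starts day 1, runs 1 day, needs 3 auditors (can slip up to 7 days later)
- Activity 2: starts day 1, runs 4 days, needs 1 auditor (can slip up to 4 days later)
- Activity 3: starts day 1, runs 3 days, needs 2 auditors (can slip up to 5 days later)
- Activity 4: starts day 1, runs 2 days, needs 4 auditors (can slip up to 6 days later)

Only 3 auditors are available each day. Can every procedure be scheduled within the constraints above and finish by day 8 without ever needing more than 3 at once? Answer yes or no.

The minimum achievable peak is 4; 3 < 4, so no feasible schedule stays within the cap.

no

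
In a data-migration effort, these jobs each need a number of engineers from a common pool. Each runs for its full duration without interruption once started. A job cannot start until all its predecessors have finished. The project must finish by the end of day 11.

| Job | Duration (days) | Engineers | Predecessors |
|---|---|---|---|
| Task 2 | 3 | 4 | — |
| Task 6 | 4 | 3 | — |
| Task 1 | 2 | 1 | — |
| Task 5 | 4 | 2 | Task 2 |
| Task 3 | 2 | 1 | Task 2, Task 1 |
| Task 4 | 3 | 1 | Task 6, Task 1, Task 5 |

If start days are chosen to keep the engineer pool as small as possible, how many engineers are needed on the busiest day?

5

Early-start (Task 2@1, Task 6@1, Task 1@1, Task 5@4, Task 3@4, Task 4@8) gives peak 8: d1:8  d2:8  d3:7  d4:6  d5:3  d6:2  d7:2  d8:1  d9:1  d10:1  d11:0.
Shift Task 6→4, Task 3→8.
Schedule Task 2@1, Task 6@4, Task 1@1, Task 5@4, Task 3@8, Task 4@8: d1:5  d2:5  d3:4  d4:5  d5:5  d6:5  d7:5  d8:2  d9:2  d10:1  d11:0 — peak 5.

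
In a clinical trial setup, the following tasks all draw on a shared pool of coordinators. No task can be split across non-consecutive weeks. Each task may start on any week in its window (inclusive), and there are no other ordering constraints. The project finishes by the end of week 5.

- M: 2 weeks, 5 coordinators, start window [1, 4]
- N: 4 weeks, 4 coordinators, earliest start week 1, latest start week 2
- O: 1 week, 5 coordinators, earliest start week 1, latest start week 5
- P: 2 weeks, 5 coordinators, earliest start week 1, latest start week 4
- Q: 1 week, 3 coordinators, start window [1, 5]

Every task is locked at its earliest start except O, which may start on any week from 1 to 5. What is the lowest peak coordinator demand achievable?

O@1: w1:22  w2:14  w3:4  w4:4  w5:0 → peak 22
O@2: w1:17  w2:19  w3:4  w4:4  w5:0 → peak 19
O@3: w1:17  w2:14  w3:9  w4:4  w5:0 → peak 17
O@4: w1:17  w2:14  w3:4  w4:9  w5:0 → peak 17
O@5: w1:17  w2:14  w3:4  w4:4  w5:5 → peak 17
Best is O@3, peak 17.

17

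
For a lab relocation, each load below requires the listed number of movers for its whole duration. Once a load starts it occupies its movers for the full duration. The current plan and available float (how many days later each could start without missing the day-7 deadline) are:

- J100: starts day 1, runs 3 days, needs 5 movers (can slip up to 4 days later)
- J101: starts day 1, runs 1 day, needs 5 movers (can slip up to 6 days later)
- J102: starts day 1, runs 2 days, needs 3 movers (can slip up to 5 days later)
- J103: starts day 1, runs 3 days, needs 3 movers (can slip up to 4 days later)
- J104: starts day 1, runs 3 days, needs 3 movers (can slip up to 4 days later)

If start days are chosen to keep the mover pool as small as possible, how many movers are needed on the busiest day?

8

Early-start (J100@1, J101@1, J102@1, J103@1, J104@1) gives peak 19: d1:19  d2:14  d3:11  d4:0  d5:0  d6:0  d7:0.
Shift J101→4, J103→3, J104→5.
Schedule J100@1, J101@4, J102@1, J103@3, J104@5: d1:8  d2:8  d3:8  d4:8  d5:6  d6:3  d7:3 — peak 8.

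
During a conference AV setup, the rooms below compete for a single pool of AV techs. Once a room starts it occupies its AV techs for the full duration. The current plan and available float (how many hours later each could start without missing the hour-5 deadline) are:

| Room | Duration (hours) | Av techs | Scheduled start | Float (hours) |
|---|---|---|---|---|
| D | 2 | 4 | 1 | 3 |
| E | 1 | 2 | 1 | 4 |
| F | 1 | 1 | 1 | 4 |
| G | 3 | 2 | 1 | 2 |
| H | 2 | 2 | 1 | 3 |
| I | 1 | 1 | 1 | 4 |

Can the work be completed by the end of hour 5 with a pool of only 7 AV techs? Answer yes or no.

Schedule D@1, E@3, F@1, G@3, H@4, I@2: h1:5  h2:5  h3:4  h4:4  h5:4 — peak 5 ≤ 7.

yes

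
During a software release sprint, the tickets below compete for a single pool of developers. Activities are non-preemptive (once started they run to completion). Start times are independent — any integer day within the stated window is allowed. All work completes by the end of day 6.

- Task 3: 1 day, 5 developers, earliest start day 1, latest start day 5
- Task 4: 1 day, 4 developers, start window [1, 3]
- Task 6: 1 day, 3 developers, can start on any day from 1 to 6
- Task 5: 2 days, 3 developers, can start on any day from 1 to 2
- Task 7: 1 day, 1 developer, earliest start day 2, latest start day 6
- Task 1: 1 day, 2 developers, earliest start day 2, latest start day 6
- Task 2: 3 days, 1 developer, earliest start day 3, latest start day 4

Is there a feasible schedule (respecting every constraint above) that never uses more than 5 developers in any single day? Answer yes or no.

The minimum achievable peak is 6; 5 < 6, so no feasible schedule stays within the cap.

no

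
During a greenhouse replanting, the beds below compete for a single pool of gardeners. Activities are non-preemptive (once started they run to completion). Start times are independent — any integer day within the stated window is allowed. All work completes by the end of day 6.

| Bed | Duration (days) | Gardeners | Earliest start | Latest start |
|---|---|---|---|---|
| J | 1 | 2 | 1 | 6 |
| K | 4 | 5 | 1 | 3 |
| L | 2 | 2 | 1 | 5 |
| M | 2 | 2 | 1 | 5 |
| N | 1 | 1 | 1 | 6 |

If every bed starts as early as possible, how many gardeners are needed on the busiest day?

Early-start schedule: J@1, K@1, L@1, M@1, N@1.
Load per day: day 1: 12, day 2: 9, day 3: 5, day 4: 5, day 5: 0, day 6: 0.
Peak is 12.

12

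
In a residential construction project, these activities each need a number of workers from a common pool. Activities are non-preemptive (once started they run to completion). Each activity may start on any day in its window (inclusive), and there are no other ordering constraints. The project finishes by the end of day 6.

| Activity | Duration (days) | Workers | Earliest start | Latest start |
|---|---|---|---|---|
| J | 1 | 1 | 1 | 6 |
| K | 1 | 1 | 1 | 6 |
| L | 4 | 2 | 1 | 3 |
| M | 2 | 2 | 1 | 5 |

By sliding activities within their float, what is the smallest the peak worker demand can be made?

Early-start (J@1, K@1, L@1, M@1) gives peak 6: d1:6  d2:4  d3:2  d4:2  d5:0  d6:0.
Shift K→2, M→5.
Schedule J@1, K@2, L@1, M@5: d1:3  d2:3  d3:2  d4:2  d5:2  d6:2 — peak 3.
Total worker-days = 14 over 6 days ⇒ peak ≥ ⌈14/6⌉ = 3, so 3 is optimal.

3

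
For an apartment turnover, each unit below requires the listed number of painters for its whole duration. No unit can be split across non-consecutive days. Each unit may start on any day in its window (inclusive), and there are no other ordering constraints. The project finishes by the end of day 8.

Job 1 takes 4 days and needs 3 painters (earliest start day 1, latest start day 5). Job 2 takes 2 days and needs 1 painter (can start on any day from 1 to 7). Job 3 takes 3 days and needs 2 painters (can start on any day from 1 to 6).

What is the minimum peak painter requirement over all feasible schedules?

3

Early-start (Job 1@1, Job 2@1, Job 3@1) gives peak 6: d1:6  d2:6  d3:5  d4:3  d5:0  d6:0  d7:0  d8:0.
Shift Job 2→5, Job 3→5.
Schedule Job 1@1, Job 2@5, Job 3@5: d1:3  d2:3  d3:3  d4:3  d5:3  d6:3  d7:2  d8:0 — peak 3.
Total painter-days = 20 over 8 days ⇒ peak ≥ ⌈20/8⌉ = 3, so 3 is optimal.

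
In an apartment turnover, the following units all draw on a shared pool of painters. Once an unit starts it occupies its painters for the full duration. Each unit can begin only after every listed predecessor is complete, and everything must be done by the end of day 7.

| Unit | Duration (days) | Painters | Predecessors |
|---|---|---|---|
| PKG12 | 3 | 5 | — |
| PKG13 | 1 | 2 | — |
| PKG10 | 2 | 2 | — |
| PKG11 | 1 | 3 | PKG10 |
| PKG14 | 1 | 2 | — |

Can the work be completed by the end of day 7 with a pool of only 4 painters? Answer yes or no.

no

The minimum achievable peak is 5; 4 < 5, so no feasible schedule stays within the cap.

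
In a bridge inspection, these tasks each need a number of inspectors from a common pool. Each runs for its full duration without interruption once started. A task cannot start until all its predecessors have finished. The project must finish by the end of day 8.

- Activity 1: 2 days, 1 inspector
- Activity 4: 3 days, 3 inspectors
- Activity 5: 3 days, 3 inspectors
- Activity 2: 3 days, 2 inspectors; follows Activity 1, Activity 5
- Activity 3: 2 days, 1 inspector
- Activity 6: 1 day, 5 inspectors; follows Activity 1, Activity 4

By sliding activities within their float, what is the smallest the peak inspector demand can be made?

Early-start (Activity 1@1, Activity 4@1, Activity 5@1, Activity 2@4, Activity 3@1, Activity 6@4) gives peak 8: d1:8  d2:8  d3:6  d4:7  d5:2  d6:2  d7:0  d8:0.
Shift Activity 4→4, Activity 6→7.
Schedule Activity 1@1, Activity 4@4, Activity 5@1, Activity 2@4, Activity 3@1, Activity 6@7: d1:5  d2:5  d3:3  d4:5  d5:5  d6:5  d7:5  d8:0 — peak 5.
Total inspector-days = 33 over 8 days ⇒ peak ≥ ⌈33/8⌉ = 5, so 5 is optimal.

5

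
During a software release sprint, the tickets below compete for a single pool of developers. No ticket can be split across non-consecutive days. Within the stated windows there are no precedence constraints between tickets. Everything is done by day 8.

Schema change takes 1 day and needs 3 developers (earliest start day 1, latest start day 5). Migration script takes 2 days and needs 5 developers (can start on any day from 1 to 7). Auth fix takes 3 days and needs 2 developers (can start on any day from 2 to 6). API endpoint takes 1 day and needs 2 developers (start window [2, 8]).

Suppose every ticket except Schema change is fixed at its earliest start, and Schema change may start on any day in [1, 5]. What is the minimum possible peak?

9

Schema change@1: d1:8  d2:9  d3:2  d4:2  d5:0  d6:0  d7:0  d8:0 → peak 9
Schema change@2: d1:5  d2:12  d3:2  d4:2  d5:0  d6:0  d7:0  d8:0 → peak 12
Schema change@3: d1:5  d2:9  d3:5  d4:2  d5:0  d6:0  d7:0  d8:0 → peak 9
Schema change@4: d1:5  d2:9  d3:2  d4:5  d5:0  d6:0  d7:0  d8:0 → peak 9
Schema change@5: d1:5  d2:9  d3:2  d4:2  d5:3  d6:0  d7:0  d8:0 → peak 9
Best is Schema change@1, peak 9.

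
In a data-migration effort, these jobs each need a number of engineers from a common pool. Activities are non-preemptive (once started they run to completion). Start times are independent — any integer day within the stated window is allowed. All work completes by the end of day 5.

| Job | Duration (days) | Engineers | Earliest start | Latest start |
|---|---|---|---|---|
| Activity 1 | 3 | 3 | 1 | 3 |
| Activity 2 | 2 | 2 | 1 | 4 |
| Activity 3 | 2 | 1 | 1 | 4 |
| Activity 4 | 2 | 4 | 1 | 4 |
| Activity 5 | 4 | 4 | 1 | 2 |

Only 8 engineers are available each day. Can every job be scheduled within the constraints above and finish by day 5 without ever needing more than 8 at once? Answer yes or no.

The minimum achievable peak is 9; 8 < 9, so no feasible schedule stays within the cap.

no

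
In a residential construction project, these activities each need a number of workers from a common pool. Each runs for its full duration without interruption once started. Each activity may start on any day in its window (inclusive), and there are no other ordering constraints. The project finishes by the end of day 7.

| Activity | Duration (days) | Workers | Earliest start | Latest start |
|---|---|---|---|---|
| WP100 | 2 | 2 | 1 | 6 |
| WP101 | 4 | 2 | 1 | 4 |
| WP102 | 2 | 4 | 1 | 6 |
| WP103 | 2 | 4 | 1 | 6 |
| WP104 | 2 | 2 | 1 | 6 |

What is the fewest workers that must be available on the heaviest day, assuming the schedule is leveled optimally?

6

Early-start (WP100@1, WP101@1, WP102@1, WP103@1, WP104@1) gives peak 14: d1:14  d2:14  d3:2  d4:2  d5:0  d6:0  d7:0.
Shift WP102→3, WP103→5.
Schedule WP100@1, WP101@1, WP102@3, WP103@5, WP104@1: d1:6  d2:6  d3:6  d4:6  d5:4  d6:4  d7:0 — peak 6.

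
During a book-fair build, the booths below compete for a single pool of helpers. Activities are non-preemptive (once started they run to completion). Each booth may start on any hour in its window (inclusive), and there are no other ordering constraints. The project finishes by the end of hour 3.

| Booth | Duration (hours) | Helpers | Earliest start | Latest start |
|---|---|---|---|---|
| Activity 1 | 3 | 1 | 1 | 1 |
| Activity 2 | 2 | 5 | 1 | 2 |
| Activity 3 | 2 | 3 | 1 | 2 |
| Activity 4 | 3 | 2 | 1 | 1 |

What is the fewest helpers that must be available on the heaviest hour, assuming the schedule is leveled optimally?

Schedule Activity 1@1, Activity 2@1, Activity 3@1, Activity 4@1: h1:11  h2:11  h3:3 — peak 11.
No arrangement of the 4 feasible schedules does better.

11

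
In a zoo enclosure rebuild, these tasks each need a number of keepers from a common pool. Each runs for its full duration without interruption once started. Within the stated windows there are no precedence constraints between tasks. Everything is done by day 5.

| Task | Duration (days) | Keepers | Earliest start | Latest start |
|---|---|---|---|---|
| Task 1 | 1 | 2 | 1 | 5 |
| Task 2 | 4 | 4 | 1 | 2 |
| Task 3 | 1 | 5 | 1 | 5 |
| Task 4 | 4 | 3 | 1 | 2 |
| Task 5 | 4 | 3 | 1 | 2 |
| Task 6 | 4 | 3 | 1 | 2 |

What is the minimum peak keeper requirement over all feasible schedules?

13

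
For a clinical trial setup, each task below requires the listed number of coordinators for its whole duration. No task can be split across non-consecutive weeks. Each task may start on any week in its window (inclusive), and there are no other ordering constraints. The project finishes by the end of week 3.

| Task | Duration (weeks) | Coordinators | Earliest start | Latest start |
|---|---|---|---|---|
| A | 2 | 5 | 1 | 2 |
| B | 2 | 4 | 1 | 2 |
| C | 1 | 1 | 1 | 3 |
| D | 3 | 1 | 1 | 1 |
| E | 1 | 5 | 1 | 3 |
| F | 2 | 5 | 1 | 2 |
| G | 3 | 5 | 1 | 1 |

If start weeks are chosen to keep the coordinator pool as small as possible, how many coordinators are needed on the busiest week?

20

Early-start (A@1, B@1, C@1, D@1, E@1, F@1, G@1) gives peak 26: w1:26  w2:20  w3:6.
Shift E→3, F→2.
Schedule A@1, B@1, C@1, D@1, E@3, F@2, G@1: w1:16  w2:20  w3:16 — peak 20.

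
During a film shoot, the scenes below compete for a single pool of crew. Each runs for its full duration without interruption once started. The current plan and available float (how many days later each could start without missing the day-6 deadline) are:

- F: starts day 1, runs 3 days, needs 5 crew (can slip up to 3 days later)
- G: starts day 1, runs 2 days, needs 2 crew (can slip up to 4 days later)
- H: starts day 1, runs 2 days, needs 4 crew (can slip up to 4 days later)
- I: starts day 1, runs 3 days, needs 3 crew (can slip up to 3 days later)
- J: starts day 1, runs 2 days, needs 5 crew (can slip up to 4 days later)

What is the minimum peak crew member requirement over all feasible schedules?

Early-start (F@1, G@1, H@1, I@1, J@1) gives peak 19: d1:19  d2:19  d3:8  d4:0  d5:0  d6:0.
Shift H→3, I→4, J→5.
Schedule F@1, G@1, H@3, I@4, J@5: d1:7  d2:7  d3:9  d4:7  d5:8  d6:8 — peak 9.

9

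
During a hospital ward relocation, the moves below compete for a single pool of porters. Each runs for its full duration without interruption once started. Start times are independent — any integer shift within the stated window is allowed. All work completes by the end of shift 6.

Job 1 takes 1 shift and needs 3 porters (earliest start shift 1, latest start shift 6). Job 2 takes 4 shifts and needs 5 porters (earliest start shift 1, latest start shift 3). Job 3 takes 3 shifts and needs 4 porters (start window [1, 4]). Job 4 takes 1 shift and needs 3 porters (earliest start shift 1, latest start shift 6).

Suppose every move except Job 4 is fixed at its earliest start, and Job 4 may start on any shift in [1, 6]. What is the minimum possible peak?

Job 4@1: s1:15  s2:9  s3:9  s4:5  s5:0  s6:0 → peak 15
Job 4@2: s1:12  s2:12  s3:9  s4:5  s5:0  s6:0 → peak 12
Job 4@3: s1:12  s2:9  s3:12  s4:5  s5:0  s6:0 → peak 12
Job 4@4: s1:12  s2:9  s3:9  s4:8  s5:0  s6:0 → peak 12
Job 4@5: s1:12  s2:9  s3:9  s4:5  s5:3  s6:0 → peak 12
Job 4@6: s1:12  s2:9  s3:9  s4:5  s5:0  s6:3 → peak 12
Best is Job 4@2, peak 12.

12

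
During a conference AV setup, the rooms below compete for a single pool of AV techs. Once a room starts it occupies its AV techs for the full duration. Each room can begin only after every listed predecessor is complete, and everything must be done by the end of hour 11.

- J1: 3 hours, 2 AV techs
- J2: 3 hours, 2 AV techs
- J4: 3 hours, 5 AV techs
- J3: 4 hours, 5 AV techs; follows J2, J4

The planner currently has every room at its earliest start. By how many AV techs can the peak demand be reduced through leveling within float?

4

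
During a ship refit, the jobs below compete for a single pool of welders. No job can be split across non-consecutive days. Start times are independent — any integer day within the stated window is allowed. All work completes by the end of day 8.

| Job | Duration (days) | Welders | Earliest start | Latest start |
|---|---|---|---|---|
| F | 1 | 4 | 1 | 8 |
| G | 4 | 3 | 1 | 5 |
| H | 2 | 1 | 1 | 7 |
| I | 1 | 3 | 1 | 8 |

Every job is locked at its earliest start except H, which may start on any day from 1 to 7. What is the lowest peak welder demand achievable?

H@1: d1:11  d2:4  d3:3  d4:3  d5:0  d6:0  d7:0  d8:0 → peak 11
H@2: d1:10  d2:4  d3:4  d4:3  d5:0  d6:0  d7:0  d8:0 → peak 10
H@3: d1:10  d2:3  d3:4  d4:4  d5:0  d6:0  d7:0  d8:0 → peak 10
H@4: d1:10  d2:3  d3:3  d4:4  d5:1  d6:0  d7:0  d8:0 → peak 10
H@5: d1:10  d2:3  d3:3  d4:3  d5:1  d6:1  d7:0  d8:0 → peak 10
H@6: d1:10  d2:3  d3:3  d4:3  d5:0  d6:1  d7:1  d8:0 → peak 10
H@7: d1:10  d2:3  d3:3  d4:3  d5:0  d6:0  d7:1  d8:1 → peak 10
Best is H@2, peak 10.

10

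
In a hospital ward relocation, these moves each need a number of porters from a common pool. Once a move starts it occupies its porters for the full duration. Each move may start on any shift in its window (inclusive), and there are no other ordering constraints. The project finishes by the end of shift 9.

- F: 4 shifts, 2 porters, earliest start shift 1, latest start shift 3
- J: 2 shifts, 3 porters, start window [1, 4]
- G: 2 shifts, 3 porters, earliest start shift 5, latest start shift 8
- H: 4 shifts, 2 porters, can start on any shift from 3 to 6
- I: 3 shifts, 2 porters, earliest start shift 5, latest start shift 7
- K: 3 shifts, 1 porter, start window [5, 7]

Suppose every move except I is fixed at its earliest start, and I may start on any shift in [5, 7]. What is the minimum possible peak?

I@5: s1:5  s2:5  s3:4  s4:4  s5:8  s6:8  s7:3  s8:0  s9:0 → peak 8
I@6: s1:5  s2:5  s3:4  s4:4  s5:6  s6:8  s7:3  s8:2  s9:0 → peak 8
I@7: s1:5  s2:5  s3:4  s4:4  s5:6  s6:6  s7:3  s8:2  s9:2 → peak 6
Best is I@7, peak 6.

6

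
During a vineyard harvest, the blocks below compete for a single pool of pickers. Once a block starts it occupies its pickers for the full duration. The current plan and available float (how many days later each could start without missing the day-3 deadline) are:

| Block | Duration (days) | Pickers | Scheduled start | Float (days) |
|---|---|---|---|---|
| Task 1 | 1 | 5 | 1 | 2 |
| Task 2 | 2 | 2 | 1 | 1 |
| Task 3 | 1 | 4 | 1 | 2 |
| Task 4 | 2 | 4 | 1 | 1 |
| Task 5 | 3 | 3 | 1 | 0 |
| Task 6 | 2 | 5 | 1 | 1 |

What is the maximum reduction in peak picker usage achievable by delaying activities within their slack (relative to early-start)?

9

Early-start peak: d1:23  d2:14  d3:3 ⇒ 23.
Leveled (Task 1@1, Task 2@1, Task 3@1, Task 4@2, Task 5@1, Task 6@2): d1:14  d2:14  d3:12 ⇒ 14.
Reduction 23 − 14 = 9.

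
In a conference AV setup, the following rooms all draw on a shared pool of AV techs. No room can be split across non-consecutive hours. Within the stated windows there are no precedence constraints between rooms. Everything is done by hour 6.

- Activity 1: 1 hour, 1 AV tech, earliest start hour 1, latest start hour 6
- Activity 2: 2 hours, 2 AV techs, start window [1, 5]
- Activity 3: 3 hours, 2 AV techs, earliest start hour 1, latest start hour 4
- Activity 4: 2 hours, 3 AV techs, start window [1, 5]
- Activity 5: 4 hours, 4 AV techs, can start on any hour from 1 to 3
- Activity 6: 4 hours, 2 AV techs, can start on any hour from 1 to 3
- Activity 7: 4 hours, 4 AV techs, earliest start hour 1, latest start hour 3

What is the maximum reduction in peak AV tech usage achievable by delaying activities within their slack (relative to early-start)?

Early-start peak: h1:18  h2:17  h3:12  h4:10  h5:0  h6:0 ⇒ 18.
Leveled (Activity 1@1, Activity 2@1, Activity 3@1, Activity 4@1, Activity 5@1, Activity 6@3, Activity 7@3): h1:12  h2:11  h3:12  h4:10  h5:6  h6:6 ⇒ 12.
Reduction 18 − 12 = 6.

6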